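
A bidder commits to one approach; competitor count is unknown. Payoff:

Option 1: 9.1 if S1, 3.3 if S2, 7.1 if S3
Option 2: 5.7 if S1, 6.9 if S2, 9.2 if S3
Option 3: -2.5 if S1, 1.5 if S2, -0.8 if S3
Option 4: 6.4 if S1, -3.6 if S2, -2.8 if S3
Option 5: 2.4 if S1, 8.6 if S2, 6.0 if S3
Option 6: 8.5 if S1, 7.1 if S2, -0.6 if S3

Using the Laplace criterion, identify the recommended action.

Row averages: Option 1=6.5, Option 2=109/15, Option 3=-0.6, Option 4=0, Option 5=17/3, Option 6=5
Highest average = 109/15 → Option 2.

Option 2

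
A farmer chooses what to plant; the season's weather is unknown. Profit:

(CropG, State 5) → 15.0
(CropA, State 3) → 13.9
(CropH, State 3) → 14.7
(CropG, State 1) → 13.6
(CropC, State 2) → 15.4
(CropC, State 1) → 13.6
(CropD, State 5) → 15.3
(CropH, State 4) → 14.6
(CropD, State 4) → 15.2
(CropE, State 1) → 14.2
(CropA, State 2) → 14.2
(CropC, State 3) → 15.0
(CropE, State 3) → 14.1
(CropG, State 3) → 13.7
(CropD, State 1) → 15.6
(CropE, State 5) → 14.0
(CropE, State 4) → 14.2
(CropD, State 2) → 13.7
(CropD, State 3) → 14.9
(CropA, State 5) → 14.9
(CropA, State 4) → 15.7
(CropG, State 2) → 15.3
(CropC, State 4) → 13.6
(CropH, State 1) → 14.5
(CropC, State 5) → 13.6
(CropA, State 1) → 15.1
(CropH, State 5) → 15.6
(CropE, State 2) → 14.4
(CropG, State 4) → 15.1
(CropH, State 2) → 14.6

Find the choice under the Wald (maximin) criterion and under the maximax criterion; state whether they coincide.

Row minima: CropH=14.5, CropD=13.7, CropA=13.9, CropG=13.6, CropC=13.6, CropE=14.0
Best worst-case = 14.5 → CropH.
Row maxima: CropH=15.6, CropD=15.6, CropA=15.7, CropG=15.3, CropC=15.4, CropE=14.4
Best best-case = 15.7 → CropA.

maximin → CropH; maximax → CropA (disagree)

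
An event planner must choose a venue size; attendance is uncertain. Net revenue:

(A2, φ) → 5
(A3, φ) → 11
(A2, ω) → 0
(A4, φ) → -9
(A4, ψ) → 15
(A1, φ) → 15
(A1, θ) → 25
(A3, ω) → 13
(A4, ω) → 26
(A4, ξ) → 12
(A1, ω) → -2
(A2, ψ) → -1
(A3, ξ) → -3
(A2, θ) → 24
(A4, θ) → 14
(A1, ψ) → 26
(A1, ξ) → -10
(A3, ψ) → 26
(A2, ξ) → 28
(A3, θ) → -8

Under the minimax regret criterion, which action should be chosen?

Column bests: θ=25, φ=15, ψ=26, ω=26, ξ=28.
A1 regrets: 0, 0, 0, 28, 38 → max 38
A2 regrets: 1, 10, 27, 26, 0 → max 27
A3 regrets: 33, 4, 0, 13, 31 → max 33
A4 regrets: 11, 24, 11, 0, 16 → max 24
Smallest max regret = 24 → A4.

A4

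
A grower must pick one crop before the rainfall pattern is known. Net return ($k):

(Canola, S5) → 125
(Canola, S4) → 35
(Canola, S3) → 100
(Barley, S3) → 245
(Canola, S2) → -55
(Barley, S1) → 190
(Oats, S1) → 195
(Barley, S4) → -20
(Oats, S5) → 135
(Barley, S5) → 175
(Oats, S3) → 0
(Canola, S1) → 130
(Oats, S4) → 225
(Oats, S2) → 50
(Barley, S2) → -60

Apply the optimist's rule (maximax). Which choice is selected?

Row maxima: Oats=225, Canola=130, Barley=245
Best best-case = 245 → Barley.

Barley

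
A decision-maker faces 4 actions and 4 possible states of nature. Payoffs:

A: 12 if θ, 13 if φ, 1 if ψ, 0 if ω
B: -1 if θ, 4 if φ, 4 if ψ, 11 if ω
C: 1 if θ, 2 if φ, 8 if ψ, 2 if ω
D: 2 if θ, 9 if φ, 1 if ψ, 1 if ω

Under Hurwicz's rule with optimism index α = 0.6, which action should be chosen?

A

A: 0.6·13 + 0.4·0 = 7.8
B: 0.6·11 + 0.4·(-1) = 6.2
C: 0.6·8 + 0.4·1 = 5.2
D: 0.6·9 + 0.4·1 = 5.8
Highest Hurwicz score = 7.8 → A.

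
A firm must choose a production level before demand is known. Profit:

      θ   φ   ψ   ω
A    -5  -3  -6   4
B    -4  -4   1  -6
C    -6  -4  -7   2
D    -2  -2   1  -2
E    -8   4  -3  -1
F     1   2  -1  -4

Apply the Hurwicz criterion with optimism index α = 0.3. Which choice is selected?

A: 0.3·4 + 0.7·(-6) = -3
B: 0.3·1 + 0.7·(-6) = -3.9
C: 0.3·2 + 0.7·(-7) = -4.3
D: 0.3·1 + 0.7·(-2) = -1.1
E: 0.3·4 + 0.7·(-8) = -4.4
F: 0.3·2 + 0.7·(-4) = -2.2
Highest Hurwicz score = -1.1 → D.

D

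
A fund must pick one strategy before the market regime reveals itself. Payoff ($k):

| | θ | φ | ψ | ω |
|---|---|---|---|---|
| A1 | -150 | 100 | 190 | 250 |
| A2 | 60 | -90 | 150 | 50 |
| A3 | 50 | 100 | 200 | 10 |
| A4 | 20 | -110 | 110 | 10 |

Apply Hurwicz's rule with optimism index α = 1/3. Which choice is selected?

A3

A1: 1/3·250 + 2/3·(-150) = -50/3
A2: 1/3·150 + 2/3·(-90) = -10
A3: 1/3·200 + 2/3·10 = 220/3
A4: 1/3·110 + 2/3·(-110) = -110/3
Highest Hurwicz score = 220/3 → A3.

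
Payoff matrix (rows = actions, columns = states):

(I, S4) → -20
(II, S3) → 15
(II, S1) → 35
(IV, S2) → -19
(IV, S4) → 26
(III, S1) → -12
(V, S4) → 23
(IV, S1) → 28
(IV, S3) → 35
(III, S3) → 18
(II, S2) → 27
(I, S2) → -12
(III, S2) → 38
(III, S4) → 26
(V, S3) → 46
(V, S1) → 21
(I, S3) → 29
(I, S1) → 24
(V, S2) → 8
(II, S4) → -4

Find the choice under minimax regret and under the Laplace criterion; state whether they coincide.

Column bests: S1=35, S2=38, S3=46, S4=26.
I regrets: 11, 50, 17, 46 → max 50
II regrets: 0, 11, 31, 30 → max 31
III regrets: 47, 0, 28, 0 → max 47
IV regrets: 7, 57, 11, 0 → max 57
V regrets: 14, 30, 0, 3 → max 30
Smallest max regret = 30 → V.
Row averages: I=5.25, II=18.25, III=17.5, IV=17.5, V=24.5
Highest average = 24.5 → V.

minimax regret → V; laplace → V (agree)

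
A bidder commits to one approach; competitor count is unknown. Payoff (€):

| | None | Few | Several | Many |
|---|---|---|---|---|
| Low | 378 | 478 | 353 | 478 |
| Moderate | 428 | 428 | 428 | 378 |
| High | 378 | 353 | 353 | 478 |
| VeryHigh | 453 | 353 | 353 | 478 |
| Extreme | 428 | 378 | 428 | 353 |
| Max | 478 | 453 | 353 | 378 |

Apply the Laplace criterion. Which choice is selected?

Low

Row averages: Low=421.75, Moderate=415.5, High=390.5, VeryHigh=409.25, Extreme=396.75, Max=415.5
Highest average = 421.75 → Low.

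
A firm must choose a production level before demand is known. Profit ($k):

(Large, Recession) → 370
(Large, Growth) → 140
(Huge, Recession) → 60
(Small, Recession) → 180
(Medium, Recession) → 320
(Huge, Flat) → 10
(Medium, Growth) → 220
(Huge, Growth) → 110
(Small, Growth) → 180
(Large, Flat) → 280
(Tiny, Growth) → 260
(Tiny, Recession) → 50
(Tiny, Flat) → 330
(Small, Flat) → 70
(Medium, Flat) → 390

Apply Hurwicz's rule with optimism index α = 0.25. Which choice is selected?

Tiny: 0.25·330 + 0.75·50 = 120
Small: 0.25·180 + 0.75·70 = 97.5
Medium: 0.25·390 + 0.75·220 = 262.5
Large: 0.25·370 + 0.75·140 = 197.5
Huge: 0.25·110 + 0.75·10 = 35
Highest Hurwicz score = 262.5 → Medium.

Medium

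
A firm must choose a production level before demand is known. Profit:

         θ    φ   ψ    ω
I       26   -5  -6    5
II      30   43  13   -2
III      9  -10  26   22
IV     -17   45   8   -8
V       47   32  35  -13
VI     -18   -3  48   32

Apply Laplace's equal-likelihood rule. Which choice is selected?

Row averages: I=5, II=21, III=11.75, IV=7, V=25.25, VI=14.75
Highest average = 25.25 → V.

V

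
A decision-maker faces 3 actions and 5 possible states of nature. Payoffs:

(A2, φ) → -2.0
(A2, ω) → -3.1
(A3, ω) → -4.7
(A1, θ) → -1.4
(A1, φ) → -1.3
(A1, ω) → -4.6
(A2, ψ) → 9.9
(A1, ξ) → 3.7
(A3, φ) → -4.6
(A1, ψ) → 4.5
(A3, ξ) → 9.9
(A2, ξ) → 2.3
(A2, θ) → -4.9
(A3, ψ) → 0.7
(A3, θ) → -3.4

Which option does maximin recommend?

A1

Row minima: A1=-4.6, A2=-4.9, A3=-4.7
Best worst-case = -4.6 → A1.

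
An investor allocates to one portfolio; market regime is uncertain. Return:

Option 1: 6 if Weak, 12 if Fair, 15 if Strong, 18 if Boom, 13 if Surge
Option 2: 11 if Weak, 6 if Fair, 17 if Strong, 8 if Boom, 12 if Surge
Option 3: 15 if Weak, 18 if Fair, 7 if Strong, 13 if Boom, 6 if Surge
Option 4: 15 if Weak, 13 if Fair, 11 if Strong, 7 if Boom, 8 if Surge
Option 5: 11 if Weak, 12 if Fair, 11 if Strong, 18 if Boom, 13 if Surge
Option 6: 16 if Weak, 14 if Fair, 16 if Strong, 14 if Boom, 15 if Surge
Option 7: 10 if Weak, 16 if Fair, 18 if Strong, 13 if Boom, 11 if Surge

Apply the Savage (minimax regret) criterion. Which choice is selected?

Option 6

Column bests: Weak=16, Fair=18, Strong=18, Boom=18, Surge=15.
Option 1 regrets: 10, 6, 3, 0, 2 → max 10
Option 2 regrets: 5, 12, 1, 10, 3 → max 12
Option 3 regrets: 1, 0, 11, 5, 9 → max 11
Option 4 regrets: 1, 5, 7, 11, 7 → max 11
Option 5 regrets: 5, 6, 7, 0, 2 → max 7
Option 6 regrets: 0, 4, 2, 4, 0 → max 4
Option 7 regrets: 6, 2, 0, 5, 4 → max 6
Smallest max regret = 4 → Option 6.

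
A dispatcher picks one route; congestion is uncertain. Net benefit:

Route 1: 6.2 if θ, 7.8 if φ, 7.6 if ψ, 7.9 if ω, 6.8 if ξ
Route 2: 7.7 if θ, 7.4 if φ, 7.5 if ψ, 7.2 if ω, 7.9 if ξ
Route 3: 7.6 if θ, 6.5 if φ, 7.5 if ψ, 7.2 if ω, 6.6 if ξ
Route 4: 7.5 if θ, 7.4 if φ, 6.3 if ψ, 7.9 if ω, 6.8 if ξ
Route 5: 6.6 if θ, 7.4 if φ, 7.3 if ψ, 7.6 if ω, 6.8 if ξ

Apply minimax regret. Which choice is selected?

Column bests: θ=7.7, φ=7.8, ψ=7.6, ω=7.9, ξ=7.9.
Route 1 regrets: 1.5, 0.0, 0.0, 0.0, 1.1 → max 1.5
Route 2 regrets: 0.0, 0.4, 0.1, 0.7, 0.0 → max 0.7
Route 3 regrets: 0.1, 1.3, 0.1, 0.7, 1.3 → max 1.3
Route 4 regrets: 0.2, 0.4, 1.3, 0.0, 1.1 → max 1.3
Route 5 regrets: 1.1, 0.4, 0.3, 0.3, 1.1 → max 1.1
Smallest max regret = 0.7 → Route 2.

Route 2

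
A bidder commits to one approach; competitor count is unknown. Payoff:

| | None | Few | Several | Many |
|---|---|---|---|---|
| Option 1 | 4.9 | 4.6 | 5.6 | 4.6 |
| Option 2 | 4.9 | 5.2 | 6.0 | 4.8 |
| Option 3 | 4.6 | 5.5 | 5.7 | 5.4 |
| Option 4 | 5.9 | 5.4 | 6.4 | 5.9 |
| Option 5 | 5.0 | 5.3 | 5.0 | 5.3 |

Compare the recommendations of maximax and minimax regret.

Row maxima: Option 1=5.6, Option 2=6.0, Option 3=5.7, Option 4=6.4, Option 5=5.3
Best best-case = 6.4 → Option 4.
Column bests: None=5.9, Few=5.5, Several=6.4, Many=5.9.
Option 1 regrets: 1.0, 0.9, 0.8, 1.3 → max 1.3
Option 2 regrets: 1.0, 0.3, 0.4, 1.1 → max 1.1
Option 3 regrets: 1.3, 0.0, 0.7, 0.5 → max 1.3
Option 4 regrets: 0.0, 0.1, 0.0, 0.0 → max 0.1
Option 5 regrets: 0.9, 0.2, 1.4, 0.6 → max 1.4
Smallest max regret = 0.1 → Option 4.

maximax → Option 4; minimax regret → Option 4 (agree)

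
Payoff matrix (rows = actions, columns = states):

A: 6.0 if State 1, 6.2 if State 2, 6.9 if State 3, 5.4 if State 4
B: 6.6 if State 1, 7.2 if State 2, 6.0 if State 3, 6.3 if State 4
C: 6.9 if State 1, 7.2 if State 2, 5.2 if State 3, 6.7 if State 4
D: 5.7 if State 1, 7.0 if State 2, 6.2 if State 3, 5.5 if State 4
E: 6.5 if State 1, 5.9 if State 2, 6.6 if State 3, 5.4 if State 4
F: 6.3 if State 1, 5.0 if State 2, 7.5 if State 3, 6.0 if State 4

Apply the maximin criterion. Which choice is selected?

B

Row minima: A=5.4, B=6.0, C=5.2, D=5.5, E=5.4, F=5.0
Best worst-case = 6.0 → B.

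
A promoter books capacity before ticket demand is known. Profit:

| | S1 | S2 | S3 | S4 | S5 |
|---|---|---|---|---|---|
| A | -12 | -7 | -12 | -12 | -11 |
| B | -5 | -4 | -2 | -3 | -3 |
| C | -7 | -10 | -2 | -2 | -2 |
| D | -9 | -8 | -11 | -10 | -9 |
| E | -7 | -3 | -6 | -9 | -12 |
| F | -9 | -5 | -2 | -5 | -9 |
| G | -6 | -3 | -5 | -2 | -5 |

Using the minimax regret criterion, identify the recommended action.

B

Column bests: S1=-5, S2=-3, S3=-2, S4=-2, S5=-2.
A regrets: 7, 4, 10, 10, 9 → max 10
B regrets: 0, 1, 0, 1, 1 → max 1
C regrets: 2, 7, 0, 0, 0 → max 7
D regrets: 4, 5, 9, 8, 7 → max 9
E regrets: 2, 0, 4, 7, 10 → max 10
F regrets: 4, 2, 0, 3, 7 → max 7
G regrets: 1, 0, 3, 0, 3 → max 3
Smallest max regret = 1 → B.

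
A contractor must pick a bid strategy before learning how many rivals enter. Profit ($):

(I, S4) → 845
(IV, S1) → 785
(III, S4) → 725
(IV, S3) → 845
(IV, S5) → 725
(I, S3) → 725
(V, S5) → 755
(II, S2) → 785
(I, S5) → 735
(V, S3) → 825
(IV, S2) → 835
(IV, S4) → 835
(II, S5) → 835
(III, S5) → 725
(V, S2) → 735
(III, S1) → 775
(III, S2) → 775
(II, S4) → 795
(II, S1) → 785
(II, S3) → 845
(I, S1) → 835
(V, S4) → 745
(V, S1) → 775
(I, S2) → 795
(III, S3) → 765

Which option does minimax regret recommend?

II

Column bests: S1=835, S2=835, S3=845, S4=845, S5=835.
I regrets: 0, 40, 120, 0, 100 → max 120
II regrets: 50, 50, 0, 50, 0 → max 50
III regrets: 60, 60, 80, 120, 110 → max 120
IV regrets: 50, 0, 0, 10, 110 → max 110
V regrets: 60, 100, 20, 100, 80 → max 100
Smallest max regret = 50 → II.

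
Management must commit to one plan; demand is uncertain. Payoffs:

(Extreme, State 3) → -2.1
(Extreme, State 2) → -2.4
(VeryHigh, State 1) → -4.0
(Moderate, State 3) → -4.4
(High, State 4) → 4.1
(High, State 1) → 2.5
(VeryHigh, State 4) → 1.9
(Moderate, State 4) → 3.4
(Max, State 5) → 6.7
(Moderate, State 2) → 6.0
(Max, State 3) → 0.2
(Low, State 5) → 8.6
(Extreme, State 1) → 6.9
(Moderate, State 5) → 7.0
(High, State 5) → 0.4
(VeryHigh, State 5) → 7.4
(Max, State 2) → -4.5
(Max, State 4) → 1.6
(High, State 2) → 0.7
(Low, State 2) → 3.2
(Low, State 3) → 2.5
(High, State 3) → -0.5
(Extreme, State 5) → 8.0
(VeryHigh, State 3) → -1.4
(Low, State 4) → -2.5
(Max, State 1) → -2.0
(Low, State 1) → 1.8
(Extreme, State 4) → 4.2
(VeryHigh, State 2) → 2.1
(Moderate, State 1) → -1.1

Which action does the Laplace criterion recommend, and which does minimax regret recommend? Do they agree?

laplace → Extreme; minimax regret → Low (disagree)

Row averages: Low=2.72, Moderate=2.18, High=1.44, VeryHigh=1.2, Extreme=2.92, Max=0.4
Highest average = 2.92 → Extreme.
Column bests: State 1=6.9, State 2=6.0, State 3=2.5, State 4=4.2, State 5=8.6.
Low regrets: 5.1, 2.8, 0.0, 6.7, 0.0 → max 6.7
Moderate regrets: 8.0, 0.0, 6.9, 0.8, 1.6 → max 8.0
High regrets: 4.4, 5.3, 3.0, 0.1, 8.2 → max 8.2
VeryHigh regrets: 10.9, 3.9, 3.9, 2.3, 1.2 → max 10.9
Extreme regrets: 0.0, 8.4, 4.6, 0.0, 0.6 → max 8.4
Max regrets: 8.9, 10.5, 2.3, 2.6, 1.9 → max 10.5
Smallest max regret = 6.7 → Low.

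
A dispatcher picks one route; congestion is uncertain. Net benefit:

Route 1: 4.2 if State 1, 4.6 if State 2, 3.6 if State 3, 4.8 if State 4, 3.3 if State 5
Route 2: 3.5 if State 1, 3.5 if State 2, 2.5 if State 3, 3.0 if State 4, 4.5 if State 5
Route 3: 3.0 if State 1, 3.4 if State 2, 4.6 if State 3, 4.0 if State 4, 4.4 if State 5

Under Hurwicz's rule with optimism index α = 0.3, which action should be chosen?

Route 1

Route 1: 0.3·4.8 + 0.7·3.3 = 3.75
Route 2: 0.3·4.5 + 0.7·2.5 = 3.1
Route 3: 0.3·4.6 + 0.7·3.0 = 3.48
Highest Hurwicz score = 3.75 → Route 1.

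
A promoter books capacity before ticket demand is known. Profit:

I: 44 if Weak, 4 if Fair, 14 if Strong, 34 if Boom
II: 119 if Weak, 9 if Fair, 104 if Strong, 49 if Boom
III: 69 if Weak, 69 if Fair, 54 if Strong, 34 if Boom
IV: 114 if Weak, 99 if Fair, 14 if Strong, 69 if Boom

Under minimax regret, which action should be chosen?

III

Column bests: Weak=119, Fair=99, Strong=104, Boom=69.
I regrets: 75, 95, 90, 35 → max 95
II regrets: 0, 90, 0, 20 → max 90
III regrets: 50, 30, 50, 35 → max 50
IV regrets: 5, 0, 90, 0 → max 90
Smallest max regret = 50 → III.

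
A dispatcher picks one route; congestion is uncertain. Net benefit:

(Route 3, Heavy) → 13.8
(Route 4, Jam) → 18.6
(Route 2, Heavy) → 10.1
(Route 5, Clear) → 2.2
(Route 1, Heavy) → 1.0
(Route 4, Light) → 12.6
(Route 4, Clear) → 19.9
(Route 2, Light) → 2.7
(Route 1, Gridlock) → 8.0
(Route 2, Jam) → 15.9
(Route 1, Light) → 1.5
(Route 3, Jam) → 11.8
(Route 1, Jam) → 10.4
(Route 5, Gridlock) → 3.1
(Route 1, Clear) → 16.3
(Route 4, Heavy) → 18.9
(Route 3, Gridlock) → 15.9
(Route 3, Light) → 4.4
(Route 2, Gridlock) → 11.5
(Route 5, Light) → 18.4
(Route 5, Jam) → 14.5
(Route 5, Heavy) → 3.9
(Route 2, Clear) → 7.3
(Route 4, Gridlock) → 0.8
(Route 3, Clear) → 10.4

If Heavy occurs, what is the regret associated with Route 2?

8.8

Best payoff under Heavy is 18.9.
Regret = 18.9 − 10.1 = 8.8.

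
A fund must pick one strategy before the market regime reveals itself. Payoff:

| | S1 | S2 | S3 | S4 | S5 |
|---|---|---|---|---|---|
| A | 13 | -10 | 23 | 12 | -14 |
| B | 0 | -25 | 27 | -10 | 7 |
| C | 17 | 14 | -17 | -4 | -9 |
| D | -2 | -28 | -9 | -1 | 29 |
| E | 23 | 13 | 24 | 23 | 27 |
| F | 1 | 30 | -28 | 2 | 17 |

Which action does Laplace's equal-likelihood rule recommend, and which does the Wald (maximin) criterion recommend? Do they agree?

Row averages: A=4.8, B=-0.2, C=0.2, D=-2.2, E=22, F=4.4
Highest average = 22 → E.
Row minima: A=-14, B=-25, C=-17, D=-28, E=13, F=-28
Best worst-case = 13 → E.

laplace → E; maximin → E (agree)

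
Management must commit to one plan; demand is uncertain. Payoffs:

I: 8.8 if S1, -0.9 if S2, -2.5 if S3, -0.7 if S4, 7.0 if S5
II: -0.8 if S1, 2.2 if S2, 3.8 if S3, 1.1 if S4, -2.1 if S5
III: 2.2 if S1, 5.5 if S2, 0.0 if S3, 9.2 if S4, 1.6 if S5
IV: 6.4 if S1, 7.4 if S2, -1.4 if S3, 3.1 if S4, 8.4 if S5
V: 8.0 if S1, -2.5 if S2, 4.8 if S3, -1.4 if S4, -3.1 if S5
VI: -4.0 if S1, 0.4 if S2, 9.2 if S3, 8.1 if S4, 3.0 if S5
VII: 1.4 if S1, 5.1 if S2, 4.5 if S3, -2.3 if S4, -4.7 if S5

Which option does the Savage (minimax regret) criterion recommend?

III

Column bests: S1=8.8, S2=7.4, S3=9.2, S4=9.2, S5=8.4.
I regrets: 0.0, 8.3, 11.7, 9.9, 1.4 → max 11.7
II regrets: 9.6, 5.2, 5.4, 8.1, 10.5 → max 10.5
III regrets: 6.6, 1.9, 9.2, 0.0, 6.8 → max 9.2
IV regrets: 2.4, 0.0, 10.6, 6.1, 0.0 → max 10.6
V regrets: 0.8, 9.9, 4.4, 10.6, 11.5 → max 11.5
VI regrets: 12.8, 7.0, 0.0, 1.1, 5.4 → max 12.8
VII regrets: 7.4, 2.3, 4.7, 11.5, 13.1 → max 13.1
Smallest max regret = 9.2 → III.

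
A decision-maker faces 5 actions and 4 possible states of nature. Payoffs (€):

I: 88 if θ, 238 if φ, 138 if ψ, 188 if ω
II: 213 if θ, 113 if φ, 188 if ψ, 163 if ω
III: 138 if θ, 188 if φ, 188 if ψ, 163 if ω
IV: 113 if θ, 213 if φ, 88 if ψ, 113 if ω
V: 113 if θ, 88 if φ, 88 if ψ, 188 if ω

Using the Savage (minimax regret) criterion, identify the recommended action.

III

Column bests: θ=213, φ=238, ψ=188, ω=188.
I regrets: 125, 0, 50, 0 → max 125
II regrets: 0, 125, 0, 25 → max 125
III regrets: 75, 50, 0, 25 → max 75
IV regrets: 100, 25, 100, 75 → max 100
V regrets: 100, 150, 100, 0 → max 150
Smallest max regret = 75 → III.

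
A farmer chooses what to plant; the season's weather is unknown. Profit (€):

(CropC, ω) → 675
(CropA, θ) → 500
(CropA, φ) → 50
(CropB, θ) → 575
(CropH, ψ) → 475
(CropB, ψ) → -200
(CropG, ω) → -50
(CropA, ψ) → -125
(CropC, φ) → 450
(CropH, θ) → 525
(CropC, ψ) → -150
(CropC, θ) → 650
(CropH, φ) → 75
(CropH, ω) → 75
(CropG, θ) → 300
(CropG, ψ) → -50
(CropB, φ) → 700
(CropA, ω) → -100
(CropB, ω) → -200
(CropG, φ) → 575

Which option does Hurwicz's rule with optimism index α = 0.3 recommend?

CropG: 0.3·575 + 0.7·(-50) = 137.5
CropH: 0.3·525 + 0.7·75 = 210
CropA: 0.3·500 + 0.7·(-125) = 62.5
CropC: 0.3·675 + 0.7·(-150) = 97.5
CropB: 0.3·700 + 0.7·(-200) = 70
Highest Hurwicz score = 210 → CropH.

CropH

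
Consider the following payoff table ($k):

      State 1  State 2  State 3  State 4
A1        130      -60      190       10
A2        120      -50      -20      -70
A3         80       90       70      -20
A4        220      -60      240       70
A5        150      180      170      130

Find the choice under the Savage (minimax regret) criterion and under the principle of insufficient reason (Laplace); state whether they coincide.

Column bests: State 1=220, State 2=180, State 3=240, State 4=130.
A1 regrets: 90, 240, 50, 120 → max 240
A2 regrets: 100, 230, 260, 200 → max 260
A3 regrets: 140, 90, 170, 150 → max 170
A4 regrets: 0, 240, 0, 60 → max 240
A5 regrets: 70, 0, 70, 0 → max 70
Smallest max regret = 70 → A5.
Row averages: A1=67.5, A2=-5, A3=55, A4=117.5, A5=157.5
Highest average = 157.5 → A5.

minimax regret → A5; laplace → A5 (agree)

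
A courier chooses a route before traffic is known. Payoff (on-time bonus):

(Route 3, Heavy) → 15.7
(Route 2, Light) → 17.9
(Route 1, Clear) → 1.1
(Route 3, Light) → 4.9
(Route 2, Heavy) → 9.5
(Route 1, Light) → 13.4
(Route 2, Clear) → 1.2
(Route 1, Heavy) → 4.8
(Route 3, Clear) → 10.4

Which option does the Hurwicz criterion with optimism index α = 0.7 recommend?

Route 2

Route 1: 0.7·13.4 + 0.3·1.1 = 9.71
Route 2: 0.7·17.9 + 0.3·1.2 = 12.89
Route 3: 0.7·15.7 + 0.3·4.9 = 12.46
Highest Hurwicz score = 12.89 → Route 2.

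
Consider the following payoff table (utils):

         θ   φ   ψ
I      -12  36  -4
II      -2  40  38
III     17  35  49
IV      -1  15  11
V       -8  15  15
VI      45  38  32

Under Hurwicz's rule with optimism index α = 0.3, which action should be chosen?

I: 0.3·36 + 0.7·(-12) = 2.4
II: 0.3·40 + 0.7·(-2) = 10.6
III: 0.3·49 + 0.7·17 = 26.6
IV: 0.3·15 + 0.7·(-1) = 3.8
V: 0.3·15 + 0.7·(-8) = -1.1
VI: 0.3·45 + 0.7·32 = 35.9
Highest Hurwicz score = 35.9 → VI.

VI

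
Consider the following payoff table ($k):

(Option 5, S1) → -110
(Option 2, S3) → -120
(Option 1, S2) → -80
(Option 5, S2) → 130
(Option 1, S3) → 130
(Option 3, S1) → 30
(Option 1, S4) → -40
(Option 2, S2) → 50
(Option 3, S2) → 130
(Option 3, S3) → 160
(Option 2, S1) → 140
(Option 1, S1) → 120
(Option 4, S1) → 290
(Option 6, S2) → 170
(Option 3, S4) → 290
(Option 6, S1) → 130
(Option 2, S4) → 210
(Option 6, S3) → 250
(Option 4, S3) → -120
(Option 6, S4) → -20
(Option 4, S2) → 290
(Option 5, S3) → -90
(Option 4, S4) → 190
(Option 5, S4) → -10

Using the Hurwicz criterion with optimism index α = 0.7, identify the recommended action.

Option 3

Option 1: 0.7·130 + 0.3·(-80) = 67
Option 2: 0.7·210 + 0.3·(-120) = 111
Option 3: 0.7·290 + 0.3·30 = 212
Option 4: 0.7·290 + 0.3·(-120) = 167
Option 5: 0.7·130 + 0.3·(-110) = 58
Option 6: 0.7·250 + 0.3·(-20) = 169
Highest Hurwicz score = 212 → Option 3.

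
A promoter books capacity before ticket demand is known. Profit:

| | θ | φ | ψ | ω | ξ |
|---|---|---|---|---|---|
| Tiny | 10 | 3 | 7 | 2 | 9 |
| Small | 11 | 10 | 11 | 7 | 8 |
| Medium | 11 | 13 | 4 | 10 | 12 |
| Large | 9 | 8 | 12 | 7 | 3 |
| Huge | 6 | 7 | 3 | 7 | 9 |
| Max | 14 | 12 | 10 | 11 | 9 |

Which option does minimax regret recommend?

Max

Column bests: θ=14, φ=13, ψ=12, ω=11, ξ=12.
Tiny regrets: 4, 10, 5, 9, 3 → max 10
Small regrets: 3, 3, 1, 4, 4 → max 4
Medium regrets: 3, 0, 8, 1, 0 → max 8
Large regrets: 5, 5, 0, 4, 9 → max 9
Huge regrets: 8, 6, 9, 4, 3 → max 9
Max regrets: 0, 1, 2, 0, 3 → max 3
Smallest max regret = 3 → Max.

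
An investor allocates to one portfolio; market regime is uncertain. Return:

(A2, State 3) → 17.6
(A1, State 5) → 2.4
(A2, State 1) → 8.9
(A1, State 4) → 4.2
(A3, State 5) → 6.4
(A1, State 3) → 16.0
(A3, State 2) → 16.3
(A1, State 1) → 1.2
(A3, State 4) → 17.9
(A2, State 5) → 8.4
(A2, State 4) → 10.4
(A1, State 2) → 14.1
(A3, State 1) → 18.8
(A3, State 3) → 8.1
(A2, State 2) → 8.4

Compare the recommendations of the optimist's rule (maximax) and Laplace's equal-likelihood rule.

maximax → A3; laplace → A3 (agree)

Row maxima: A1=16.0, A2=17.6, A3=18.8
Best best-case = 18.8 → A3.
Row averages: A1=7.58, A2=10.74, A3=13.5
Highest average = 13.5 → A3.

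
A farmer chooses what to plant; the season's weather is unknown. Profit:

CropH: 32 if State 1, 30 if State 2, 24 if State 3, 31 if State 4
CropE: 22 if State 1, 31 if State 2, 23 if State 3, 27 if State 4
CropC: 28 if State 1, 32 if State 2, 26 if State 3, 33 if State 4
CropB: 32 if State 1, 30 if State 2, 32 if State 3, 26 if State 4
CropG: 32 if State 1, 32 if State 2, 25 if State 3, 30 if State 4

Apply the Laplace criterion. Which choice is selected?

CropB

Row averages: CropH=29.25, CropE=25.75, CropC=29.75, CropB=30, CropG=29.75
Highest average = 30 → CropB.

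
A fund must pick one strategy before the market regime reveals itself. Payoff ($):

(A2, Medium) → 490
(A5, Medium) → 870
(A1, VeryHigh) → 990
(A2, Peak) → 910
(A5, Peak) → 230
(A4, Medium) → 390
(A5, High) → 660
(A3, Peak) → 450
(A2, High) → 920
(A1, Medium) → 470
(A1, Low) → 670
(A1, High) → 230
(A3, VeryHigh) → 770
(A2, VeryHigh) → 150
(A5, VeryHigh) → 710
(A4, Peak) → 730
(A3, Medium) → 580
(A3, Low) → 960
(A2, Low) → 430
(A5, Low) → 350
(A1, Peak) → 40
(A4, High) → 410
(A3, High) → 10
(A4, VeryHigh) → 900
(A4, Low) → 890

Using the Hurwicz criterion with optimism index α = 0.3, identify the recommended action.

A4

A1: 0.3·990 + 0.7·40 = 325
A2: 0.3·920 + 0.7·150 = 381
A3: 0.3·960 + 0.7·10 = 295
A4: 0.3·900 + 0.7·390 = 543
A5: 0.3·870 + 0.7·230 = 422
Highest Hurwicz score = 543 → A4.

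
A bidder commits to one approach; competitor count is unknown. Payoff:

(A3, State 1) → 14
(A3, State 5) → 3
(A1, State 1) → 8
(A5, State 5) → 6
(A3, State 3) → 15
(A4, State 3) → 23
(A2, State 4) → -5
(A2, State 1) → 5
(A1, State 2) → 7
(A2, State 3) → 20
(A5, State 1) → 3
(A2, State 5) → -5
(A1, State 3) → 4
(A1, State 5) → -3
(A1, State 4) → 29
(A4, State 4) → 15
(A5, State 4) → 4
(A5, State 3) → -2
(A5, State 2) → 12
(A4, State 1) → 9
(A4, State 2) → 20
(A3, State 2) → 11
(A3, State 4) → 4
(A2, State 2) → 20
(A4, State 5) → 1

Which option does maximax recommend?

A1

Row maxima: A1=29, A2=20, A3=15, A4=23, A5=12
Best best-case = 29 → A1.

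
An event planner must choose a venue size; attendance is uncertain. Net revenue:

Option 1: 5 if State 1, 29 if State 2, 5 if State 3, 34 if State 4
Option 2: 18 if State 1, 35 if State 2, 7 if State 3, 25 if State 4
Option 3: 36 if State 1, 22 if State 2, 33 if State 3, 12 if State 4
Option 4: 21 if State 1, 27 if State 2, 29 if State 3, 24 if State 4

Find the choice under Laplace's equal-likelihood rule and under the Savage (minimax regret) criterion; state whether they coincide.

Row averages: Option 1=18.25, Option 2=21.25, Option 3=25.75, Option 4=25.25
Highest average = 25.75 → Option 3.
Column bests: State 1=36, State 2=35, State 3=33, State 4=34.
Option 1 regrets: 31, 6, 28, 0 → max 31
Option 2 regrets: 18, 0, 26, 9 → max 26
Option 3 regrets: 0, 13, 0, 22 → max 22
Option 4 regrets: 15, 8, 4, 10 → max 15
Smallest max regret = 15 → Option 4.

laplace → Option 3; minimax regret → Option 4 (disagree)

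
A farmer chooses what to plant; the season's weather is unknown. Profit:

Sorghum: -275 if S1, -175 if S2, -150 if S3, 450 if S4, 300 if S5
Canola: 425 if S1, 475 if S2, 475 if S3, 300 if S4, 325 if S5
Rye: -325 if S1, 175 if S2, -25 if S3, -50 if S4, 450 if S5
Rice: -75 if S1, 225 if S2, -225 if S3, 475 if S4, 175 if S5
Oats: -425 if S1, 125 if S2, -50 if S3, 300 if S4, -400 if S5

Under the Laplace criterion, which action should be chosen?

Canola

Row averages: Sorghum=30, Canola=400, Rye=45, Rice=115, Oats=-90
Highest average = 400 → Canola.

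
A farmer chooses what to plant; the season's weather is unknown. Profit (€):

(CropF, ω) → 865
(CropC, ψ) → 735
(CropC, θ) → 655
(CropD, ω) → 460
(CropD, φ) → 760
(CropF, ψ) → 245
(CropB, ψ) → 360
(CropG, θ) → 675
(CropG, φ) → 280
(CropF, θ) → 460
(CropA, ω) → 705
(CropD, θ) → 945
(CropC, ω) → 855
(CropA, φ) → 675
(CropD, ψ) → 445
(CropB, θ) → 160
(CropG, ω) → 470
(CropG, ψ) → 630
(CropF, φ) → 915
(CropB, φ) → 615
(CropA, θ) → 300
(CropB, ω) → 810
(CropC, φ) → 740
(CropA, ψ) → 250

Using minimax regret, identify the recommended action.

CropC

Column bests: θ=945, φ=915, ψ=735, ω=865.
CropC regrets: 290, 175, 0, 10 → max 290
CropB regrets: 785, 300, 375, 55 → max 785
CropG regrets: 270, 635, 105, 395 → max 635
CropD regrets: 0, 155, 290, 405 → max 405
CropF regrets: 485, 0, 490, 0 → max 490
CropA regrets: 645, 240, 485, 160 → max 645
Smallest max regret = 290 → CropC.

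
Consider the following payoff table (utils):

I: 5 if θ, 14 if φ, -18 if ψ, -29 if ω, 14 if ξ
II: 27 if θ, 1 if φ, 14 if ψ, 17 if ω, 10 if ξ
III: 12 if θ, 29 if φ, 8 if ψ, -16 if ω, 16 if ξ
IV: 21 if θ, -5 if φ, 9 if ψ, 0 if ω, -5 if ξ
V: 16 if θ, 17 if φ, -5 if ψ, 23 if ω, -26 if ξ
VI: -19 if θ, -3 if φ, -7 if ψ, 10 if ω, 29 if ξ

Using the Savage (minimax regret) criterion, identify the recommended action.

II

Column bests: θ=27, φ=29, ψ=14, ω=23, ξ=29.
I regrets: 22, 15, 32, 52, 15 → max 52
II regrets: 0, 28, 0, 6, 19 → max 28
III regrets: 15, 0, 6, 39, 13 → max 39
IV regrets: 6, 34, 5, 23, 34 → max 34
V regrets: 11, 12, 19, 0, 55 → max 55
VI regrets: 46, 32, 21, 13, 0 → max 46
Smallest max regret = 28 → II.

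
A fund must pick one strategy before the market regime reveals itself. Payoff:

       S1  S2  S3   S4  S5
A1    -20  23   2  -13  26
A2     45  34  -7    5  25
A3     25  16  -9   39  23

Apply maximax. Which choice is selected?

Row maxima: A1=26, A2=45, A3=39
Best best-case = 45 → A2.

A2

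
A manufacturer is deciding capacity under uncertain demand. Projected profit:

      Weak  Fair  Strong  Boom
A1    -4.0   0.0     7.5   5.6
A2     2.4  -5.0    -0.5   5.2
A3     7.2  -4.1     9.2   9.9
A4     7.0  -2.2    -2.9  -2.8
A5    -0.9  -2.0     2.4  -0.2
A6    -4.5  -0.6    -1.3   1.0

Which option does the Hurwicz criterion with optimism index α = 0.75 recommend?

A3

A1: 0.75·7.5 + 0.25·(-4.0) = 4.625
A2: 0.75·5.2 + 0.25·(-5.0) = 2.65
A3: 0.75·9.9 + 0.25·(-4.1) = 6.4
A4: 0.75·7.0 + 0.25·(-2.9) = 4.525
A5: 0.75·2.4 + 0.25·(-2.0) = 1.3
A6: 0.75·1.0 + 0.25·(-4.5) = -0.375
Highest Hurwicz score = 6.4 → A3.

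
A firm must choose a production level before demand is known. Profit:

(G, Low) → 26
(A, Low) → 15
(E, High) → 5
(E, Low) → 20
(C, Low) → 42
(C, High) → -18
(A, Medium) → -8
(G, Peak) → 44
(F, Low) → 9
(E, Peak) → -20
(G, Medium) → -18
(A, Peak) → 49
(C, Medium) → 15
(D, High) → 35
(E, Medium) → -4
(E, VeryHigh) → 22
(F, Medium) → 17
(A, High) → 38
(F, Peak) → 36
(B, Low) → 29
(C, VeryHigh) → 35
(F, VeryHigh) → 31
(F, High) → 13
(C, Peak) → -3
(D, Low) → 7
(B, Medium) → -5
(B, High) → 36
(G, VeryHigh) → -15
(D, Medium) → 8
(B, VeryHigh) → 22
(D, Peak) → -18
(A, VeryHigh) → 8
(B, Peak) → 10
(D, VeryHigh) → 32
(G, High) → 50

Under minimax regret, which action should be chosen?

Column bests: Low=42, Medium=17, High=50, VeryHigh=35, Peak=49.
A regrets: 27, 25, 12, 27, 0 → max 27
B regrets: 13, 22, 14, 13, 39 → max 39
C regrets: 0, 2, 68, 0, 52 → max 68
D regrets: 35, 9, 15, 3, 67 → max 67
E regrets: 22, 21, 45, 13, 69 → max 69
F regrets: 33, 0, 37, 4, 13 → max 37
G regrets: 16, 35, 0, 50, 5 → max 50
Smallest max regret = 27 → A.

A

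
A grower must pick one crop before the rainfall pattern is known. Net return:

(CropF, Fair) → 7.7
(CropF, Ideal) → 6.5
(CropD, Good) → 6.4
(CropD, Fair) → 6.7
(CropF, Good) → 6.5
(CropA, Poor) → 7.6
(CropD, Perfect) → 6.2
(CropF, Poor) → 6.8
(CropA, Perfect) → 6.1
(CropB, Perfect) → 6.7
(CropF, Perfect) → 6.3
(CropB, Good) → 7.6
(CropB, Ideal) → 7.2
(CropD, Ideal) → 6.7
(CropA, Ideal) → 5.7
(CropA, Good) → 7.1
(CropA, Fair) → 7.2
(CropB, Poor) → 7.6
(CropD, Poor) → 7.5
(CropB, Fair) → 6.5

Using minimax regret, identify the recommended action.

Column bests: Poor=7.6, Fair=7.7, Good=7.6, Ideal=7.2, Perfect=6.7.
CropA regrets: 0.0, 0.5, 0.5, 1.5, 0.6 → max 1.5
CropF regrets: 0.8, 0.0, 1.1, 0.7, 0.4 → max 1.1
CropB regrets: 0.0, 1.2, 0.0, 0.0, 0.0 → max 1.2
CropD regrets: 0.1, 1.0, 1.2, 0.5, 0.5 → max 1.2
Smallest max regret = 1.1 → CropF.

CropF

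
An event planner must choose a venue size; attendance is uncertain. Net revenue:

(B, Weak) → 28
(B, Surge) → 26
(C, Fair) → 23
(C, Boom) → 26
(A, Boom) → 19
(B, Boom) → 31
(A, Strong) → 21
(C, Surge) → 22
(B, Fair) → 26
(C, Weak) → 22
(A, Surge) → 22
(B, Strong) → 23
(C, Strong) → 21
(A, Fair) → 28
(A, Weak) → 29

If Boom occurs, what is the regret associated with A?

12

Best payoff under Boom is 31.
Regret = 31 − 19 = 12.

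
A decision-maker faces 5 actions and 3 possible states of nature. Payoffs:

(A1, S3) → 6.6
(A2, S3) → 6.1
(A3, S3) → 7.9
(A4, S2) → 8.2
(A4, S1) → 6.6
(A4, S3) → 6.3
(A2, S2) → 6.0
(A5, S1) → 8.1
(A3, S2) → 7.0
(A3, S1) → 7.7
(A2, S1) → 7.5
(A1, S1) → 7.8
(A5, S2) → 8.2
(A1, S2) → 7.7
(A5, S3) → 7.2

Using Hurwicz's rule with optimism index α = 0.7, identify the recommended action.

A5

A1: 0.7·7.8 + 0.3·6.6 = 7.44
A2: 0.7·7.5 + 0.3·6.0 = 7.05
A3: 0.7·7.9 + 0.3·7.0 = 7.63
A4: 0.7·8.2 + 0.3·6.3 = 7.63
A5: 0.7·8.2 + 0.3·7.2 = 7.9
Highest Hurwicz score = 7.9 → A5.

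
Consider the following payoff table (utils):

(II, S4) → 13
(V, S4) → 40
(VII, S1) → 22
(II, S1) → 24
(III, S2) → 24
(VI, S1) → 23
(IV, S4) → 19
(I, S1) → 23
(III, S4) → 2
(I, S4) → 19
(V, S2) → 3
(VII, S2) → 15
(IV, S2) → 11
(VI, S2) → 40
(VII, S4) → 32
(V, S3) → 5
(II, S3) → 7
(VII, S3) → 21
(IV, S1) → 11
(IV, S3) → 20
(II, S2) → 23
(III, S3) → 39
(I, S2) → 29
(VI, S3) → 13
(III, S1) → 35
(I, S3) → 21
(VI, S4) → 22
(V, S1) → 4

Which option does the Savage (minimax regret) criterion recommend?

I

Column bests: S1=35, S2=40, S3=39, S4=40.
I regrets: 12, 11, 18, 21 → max 21
II regrets: 11, 17, 32, 27 → max 32
III regrets: 0, 16, 0, 38 → max 38
IV regrets: 24, 29, 19, 21 → max 29
V regrets: 31, 37, 34, 0 → max 37
VI regrets: 12, 0, 26, 18 → max 26
VII regrets: 13, 25, 18, 8 → max 25
Smallest max regret = 21 → I.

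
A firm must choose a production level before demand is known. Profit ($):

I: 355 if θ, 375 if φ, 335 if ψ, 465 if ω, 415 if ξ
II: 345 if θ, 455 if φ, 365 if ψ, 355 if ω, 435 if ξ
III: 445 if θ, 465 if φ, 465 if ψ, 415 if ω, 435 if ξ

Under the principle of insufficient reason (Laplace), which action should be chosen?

Row averages: I=389, II=391, III=445
Highest average = 445 → III.

III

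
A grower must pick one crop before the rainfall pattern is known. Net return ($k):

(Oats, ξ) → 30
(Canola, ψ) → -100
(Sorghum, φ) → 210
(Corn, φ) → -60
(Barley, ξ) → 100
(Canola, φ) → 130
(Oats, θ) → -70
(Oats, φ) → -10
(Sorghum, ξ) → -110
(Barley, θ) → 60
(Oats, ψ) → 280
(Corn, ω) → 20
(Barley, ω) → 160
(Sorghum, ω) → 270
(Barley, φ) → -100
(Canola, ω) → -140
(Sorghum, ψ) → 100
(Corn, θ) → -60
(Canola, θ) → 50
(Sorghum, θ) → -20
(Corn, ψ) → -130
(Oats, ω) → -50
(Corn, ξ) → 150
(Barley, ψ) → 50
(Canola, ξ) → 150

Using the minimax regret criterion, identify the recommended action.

Column bests: θ=60, φ=210, ψ=280, ω=270, ξ=150.
Sorghum regrets: 80, 0, 180, 0, 260 → max 260
Oats regrets: 130, 220, 0, 320, 120 → max 320
Corn regrets: 120, 270, 410, 250, 0 → max 410
Barley regrets: 0, 310, 230, 110, 50 → max 310
Canola regrets: 10, 80, 380, 410, 0 → max 410
Smallest max regret = 260 → Sorghum.

Sorghum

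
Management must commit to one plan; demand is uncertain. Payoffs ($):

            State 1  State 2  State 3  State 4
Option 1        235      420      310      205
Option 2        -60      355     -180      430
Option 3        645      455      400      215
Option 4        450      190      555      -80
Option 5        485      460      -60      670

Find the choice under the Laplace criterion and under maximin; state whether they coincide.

laplace → Option 3; maximin → Option 3 (agree)

Row averages: Option 1=292.5, Option 2=136.25, Option 3=428.75, Option 4=278.75, Option 5=388.75
Highest average = 428.75 → Option 3.
Row minima: Option 1=205, Option 2=-180, Option 3=215, Option 4=-80, Option 5=-60
Best worst-case = 215 → Option 3.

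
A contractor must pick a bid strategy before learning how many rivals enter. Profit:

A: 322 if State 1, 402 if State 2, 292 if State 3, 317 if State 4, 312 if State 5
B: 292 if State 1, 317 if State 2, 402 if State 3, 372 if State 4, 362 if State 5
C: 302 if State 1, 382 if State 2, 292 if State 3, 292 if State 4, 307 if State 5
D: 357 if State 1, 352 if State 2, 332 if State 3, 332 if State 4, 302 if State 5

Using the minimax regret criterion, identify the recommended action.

Column bests: State 1=357, State 2=402, State 3=402, State 4=372, State 5=362.
A regrets: 35, 0, 110, 55, 50 → max 110
B regrets: 65, 85, 0, 0, 0 → max 85
C regrets: 55, 20, 110, 80, 55 → max 110
D regrets: 0, 50, 70, 40, 60 → max 70
Smallest max regret = 70 → D.

D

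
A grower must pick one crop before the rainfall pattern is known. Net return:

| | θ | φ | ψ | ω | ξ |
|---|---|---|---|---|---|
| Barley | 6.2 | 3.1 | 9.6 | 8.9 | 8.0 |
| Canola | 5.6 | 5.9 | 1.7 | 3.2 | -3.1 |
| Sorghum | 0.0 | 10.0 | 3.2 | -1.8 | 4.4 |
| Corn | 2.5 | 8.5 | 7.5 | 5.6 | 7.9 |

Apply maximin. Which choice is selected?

Row minima: Barley=3.1, Canola=-3.1, Sorghum=-1.8, Corn=2.5
Best worst-case = 3.1 → Barley.

Barley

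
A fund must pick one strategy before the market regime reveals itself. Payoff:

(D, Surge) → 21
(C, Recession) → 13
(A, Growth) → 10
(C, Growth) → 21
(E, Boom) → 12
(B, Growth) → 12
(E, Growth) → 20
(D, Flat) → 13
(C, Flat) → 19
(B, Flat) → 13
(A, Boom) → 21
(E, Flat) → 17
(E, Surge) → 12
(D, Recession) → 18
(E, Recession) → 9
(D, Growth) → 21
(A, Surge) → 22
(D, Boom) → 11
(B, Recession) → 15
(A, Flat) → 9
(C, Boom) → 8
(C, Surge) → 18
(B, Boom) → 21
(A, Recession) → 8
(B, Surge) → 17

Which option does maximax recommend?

A

Row maxima: A=22, B=21, C=21, D=21, E=20
Best best-case = 22 → A.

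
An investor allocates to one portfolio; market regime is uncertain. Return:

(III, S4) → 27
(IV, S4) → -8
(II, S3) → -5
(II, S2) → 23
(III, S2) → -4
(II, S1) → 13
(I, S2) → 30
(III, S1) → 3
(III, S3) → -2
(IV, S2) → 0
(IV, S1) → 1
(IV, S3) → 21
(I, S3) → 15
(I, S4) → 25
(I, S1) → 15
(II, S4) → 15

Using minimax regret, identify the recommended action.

I

Column bests: S1=15, S2=30, S3=21, S4=27.
I regrets: 0, 0, 6, 2 → max 6
II regrets: 2, 7, 26, 12 → max 26
III regrets: 12, 34, 23, 0 → max 34
IV regrets: 14, 30, 0, 35 → max 35
Smallest max regret = 6 → I.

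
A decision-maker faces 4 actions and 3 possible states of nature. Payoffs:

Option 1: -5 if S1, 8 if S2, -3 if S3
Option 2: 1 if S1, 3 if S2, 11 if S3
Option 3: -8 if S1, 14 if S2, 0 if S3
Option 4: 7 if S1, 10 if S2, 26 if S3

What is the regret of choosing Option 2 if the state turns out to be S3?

15

Best payoff under S3 is 26.
Regret = 26 − 11 = 15.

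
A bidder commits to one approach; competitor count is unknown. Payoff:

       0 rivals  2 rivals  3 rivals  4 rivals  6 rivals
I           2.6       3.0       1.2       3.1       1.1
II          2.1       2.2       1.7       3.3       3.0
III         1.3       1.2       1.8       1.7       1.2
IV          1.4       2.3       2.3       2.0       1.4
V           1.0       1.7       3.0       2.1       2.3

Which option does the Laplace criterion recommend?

Row averages: I=2.2, II=2.46, III=1.44, IV=1.88, V=2.02
Highest average = 2.46 → II.

II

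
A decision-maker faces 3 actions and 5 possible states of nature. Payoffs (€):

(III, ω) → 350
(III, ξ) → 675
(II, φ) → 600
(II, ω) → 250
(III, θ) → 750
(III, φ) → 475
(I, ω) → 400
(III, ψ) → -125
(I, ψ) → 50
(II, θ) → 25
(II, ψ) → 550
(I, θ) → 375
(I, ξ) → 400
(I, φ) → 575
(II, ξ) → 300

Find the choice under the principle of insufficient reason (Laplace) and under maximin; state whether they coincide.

laplace → III; maximin → I (disagree)

Row averages: I=360, II=345, III=425
Highest average = 425 → III.
Row minima: I=50, II=25, III=-125
Best worst-case = 50 → I.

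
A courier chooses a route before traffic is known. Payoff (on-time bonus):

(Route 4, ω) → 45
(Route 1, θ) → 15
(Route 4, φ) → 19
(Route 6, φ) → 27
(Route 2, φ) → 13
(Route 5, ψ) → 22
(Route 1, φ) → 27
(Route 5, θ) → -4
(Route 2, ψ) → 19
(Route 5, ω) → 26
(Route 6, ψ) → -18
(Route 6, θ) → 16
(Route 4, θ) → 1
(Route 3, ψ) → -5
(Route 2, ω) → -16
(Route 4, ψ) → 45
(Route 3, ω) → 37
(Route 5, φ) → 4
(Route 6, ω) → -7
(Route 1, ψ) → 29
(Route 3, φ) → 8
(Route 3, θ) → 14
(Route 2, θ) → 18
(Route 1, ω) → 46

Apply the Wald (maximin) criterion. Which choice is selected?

Row minima: Route 1=15, Route 2=-16, Route 3=-5, Route 4=1, Route 5=-4, Route 6=-18
Best worst-case = 15 → Route 1.

Route 1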